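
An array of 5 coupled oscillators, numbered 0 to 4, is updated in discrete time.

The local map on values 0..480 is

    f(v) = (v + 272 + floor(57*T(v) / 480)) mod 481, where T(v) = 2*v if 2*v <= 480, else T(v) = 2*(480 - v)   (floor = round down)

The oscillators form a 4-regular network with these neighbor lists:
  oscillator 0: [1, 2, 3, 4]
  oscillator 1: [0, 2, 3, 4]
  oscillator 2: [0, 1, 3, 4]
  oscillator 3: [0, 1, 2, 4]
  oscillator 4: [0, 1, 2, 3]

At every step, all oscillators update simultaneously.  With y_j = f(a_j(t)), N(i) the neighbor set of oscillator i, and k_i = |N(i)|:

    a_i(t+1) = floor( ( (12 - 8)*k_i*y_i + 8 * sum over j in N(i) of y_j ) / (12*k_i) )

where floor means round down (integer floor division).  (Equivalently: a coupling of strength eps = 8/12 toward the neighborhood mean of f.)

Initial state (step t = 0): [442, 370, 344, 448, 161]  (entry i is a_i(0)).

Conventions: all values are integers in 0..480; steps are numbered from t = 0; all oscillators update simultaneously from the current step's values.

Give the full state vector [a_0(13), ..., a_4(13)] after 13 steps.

Answer: [50, 50, 50, 50, 50]

Derivation:
t=0: [442, 370, 344, 448, 161]
t=1: [259, 250, 246, 259, 297]
t=2: [104, 102, 102, 104, 108]
t=3: [400, 399, 399, 400, 401]
t=4: [209, 209, 209, 209, 209]
t=5: [49, 49, 49, 49, 49]
t=6: [332, 332, 332, 332, 332]
t=7: [158, 158, 158, 158, 158]
t=8: [467, 467, 467, 467, 467]
t=9: [261, 261, 261, 261, 261]
t=10: [104, 104, 104, 104, 104]
t=11: [400, 400, 400, 400, 400]
t=12: [210, 210, 210, 210, 210]
t=13: [50, 50, 50, 50, 50]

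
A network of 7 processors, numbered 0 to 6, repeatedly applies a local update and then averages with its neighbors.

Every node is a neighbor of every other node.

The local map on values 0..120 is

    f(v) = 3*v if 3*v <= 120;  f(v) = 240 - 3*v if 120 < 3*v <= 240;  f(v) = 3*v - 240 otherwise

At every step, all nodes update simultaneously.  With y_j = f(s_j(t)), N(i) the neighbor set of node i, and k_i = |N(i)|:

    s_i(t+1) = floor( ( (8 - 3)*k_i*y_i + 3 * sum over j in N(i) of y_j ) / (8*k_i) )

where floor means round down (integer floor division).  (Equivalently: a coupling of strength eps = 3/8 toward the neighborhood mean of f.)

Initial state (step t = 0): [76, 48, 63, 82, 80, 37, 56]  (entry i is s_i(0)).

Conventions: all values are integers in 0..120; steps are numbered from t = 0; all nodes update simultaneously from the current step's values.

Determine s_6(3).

Answer: s_6(3) = 69

Derivation:
t=0: [76, 48, 63, 82, 80, 37, 56]
t=1: [28, 75, 50, 25, 21, 84, 62]
t=2: [71, 33, 75, 66, 60, 31, 54]
t=3: [41, 81, 34, 49, 59, 78, 69]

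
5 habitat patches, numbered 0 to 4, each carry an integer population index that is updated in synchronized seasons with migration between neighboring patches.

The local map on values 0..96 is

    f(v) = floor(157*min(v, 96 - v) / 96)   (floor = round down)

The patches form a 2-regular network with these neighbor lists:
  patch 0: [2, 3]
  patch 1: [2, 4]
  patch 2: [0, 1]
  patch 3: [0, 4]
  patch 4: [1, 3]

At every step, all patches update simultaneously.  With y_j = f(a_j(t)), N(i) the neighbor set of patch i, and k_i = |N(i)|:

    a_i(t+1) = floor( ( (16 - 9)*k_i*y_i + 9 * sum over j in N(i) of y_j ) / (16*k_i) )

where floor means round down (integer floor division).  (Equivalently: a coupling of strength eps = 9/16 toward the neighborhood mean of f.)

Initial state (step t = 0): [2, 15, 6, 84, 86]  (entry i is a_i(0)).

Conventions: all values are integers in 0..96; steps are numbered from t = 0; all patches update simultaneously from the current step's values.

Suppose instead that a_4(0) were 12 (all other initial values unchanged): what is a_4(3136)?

Answer: a_4(3136) = 55
Key observation: The state at step 16, [55, 55, 55, 55, 55], reappears at step 28: the system is in a cycle of period 12 from step 16 on.  Therefore the state at step 3136 equals the state at step 16 + ((3136 - 16) mod 12) = 16, which is [55, 55, 55, 55, 55].

Derivation:
t=0: [2, 15, 6, 84, 12]
t=1: [9, 18, 11, 14, 20]
t=2: [17, 26, 19, 22, 28]
t=3: [30, 39, 32, 35, 41]
t=4: [52, 61, 54, 57, 63]
t=5: [67, 58, 65, 62, 56]
t=6: [50, 59, 52, 55, 61]
t=7: [71, 62, 69, 66, 60]
t=8: [43, 52, 45, 49, 54]
t=9: [72, 70, 71, 72, 71]
t=10: [39, 40, 40, 39, 40]
t=11: [63, 65, 64, 63, 64]
t=12: [52, 51, 51, 52, 51]
t=13: [71, 73, 72, 71, 72]
t=14: [39, 38, 38, 39, 38]
t=15: [62, 62, 62, 62, 62]
t=16: [55, 55, 55, 55, 55]
t=17: [67, 67, 67, 67, 67]
t=18: [47, 47, 47, 47, 47]
t=19: [76, 76, 76, 76, 76]
t=20: [32, 32, 32, 32, 32]
t=21: [52, 52, 52, 52, 52]
t=22: [71, 71, 71, 71, 71]
t=23: [40, 40, 40, 40, 40]
t=24: [65, 65, 65, 65, 65]
t=25: [50, 50, 50, 50, 50]
t=26: [75, 75, 75, 75, 75]
t=27: [34, 34, 34, 34, 34]
t=28: [55, 55, 55, 55, 55]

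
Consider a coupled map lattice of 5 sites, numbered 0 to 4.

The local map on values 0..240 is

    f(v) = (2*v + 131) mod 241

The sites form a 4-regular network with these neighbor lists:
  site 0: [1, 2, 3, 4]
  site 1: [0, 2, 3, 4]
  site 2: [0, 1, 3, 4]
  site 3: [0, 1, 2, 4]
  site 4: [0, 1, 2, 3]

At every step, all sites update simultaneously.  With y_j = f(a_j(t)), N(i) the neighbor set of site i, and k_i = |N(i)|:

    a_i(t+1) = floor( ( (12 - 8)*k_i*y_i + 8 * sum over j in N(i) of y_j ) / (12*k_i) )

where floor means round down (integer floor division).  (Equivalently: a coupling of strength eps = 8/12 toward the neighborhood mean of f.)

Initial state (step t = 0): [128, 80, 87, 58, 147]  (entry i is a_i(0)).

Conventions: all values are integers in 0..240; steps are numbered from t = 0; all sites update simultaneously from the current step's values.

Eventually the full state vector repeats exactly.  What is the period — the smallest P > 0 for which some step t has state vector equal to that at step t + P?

Answer: 24
Key observation: The state at step 4, [186, 185, 185, 185, 186], reappears at step 28 — and no state repeats earlier — so the cycle the system enters has period 24.

Derivation:
t=0: [128, 80, 87, 58, 147]
t=1: [99, 83, 85, 76, 105]
t=2: [72, 67, 67, 64, 74]
t=3: [28, 27, 27, 26, 29]
t=4: [186, 185, 185, 185, 186]
t=5: [20, 19, 19, 19, 20]
t=6: [170, 169, 169, 169, 170]
t=7: [229, 228, 228, 228, 229]
t=8: [106, 105, 105, 105, 106]
t=9: [101, 100, 100, 100, 101]
t=10: [91, 90, 90, 90, 91]
t=11: [71, 70, 70, 70, 71]
t=12: [31, 30, 30, 30, 31]
t=13: [192, 191, 191, 191, 192]
t=14: [32, 31, 31, 31, 32]
t=15: [194, 193, 193, 193, 194]
t=16: [36, 35, 35, 35, 36]
t=17: [202, 201, 201, 201, 202]
t=18: [52, 51, 51, 51, 52]
t=19: [234, 233, 233, 233, 234]
t=20: [116, 115, 115, 115, 116]
t=21: [121, 120, 120, 120, 121]
t=22: [131, 130, 130, 130, 131]
t=23: [151, 150, 150, 150, 151]
t=24: [191, 190, 190, 190, 191]
t=25: [30, 29, 29, 29, 30]
t=26: [190, 189, 189, 189, 190]
t=27: [28, 27, 27, 27, 28]
t=28: [186, 185, 185, 185, 186]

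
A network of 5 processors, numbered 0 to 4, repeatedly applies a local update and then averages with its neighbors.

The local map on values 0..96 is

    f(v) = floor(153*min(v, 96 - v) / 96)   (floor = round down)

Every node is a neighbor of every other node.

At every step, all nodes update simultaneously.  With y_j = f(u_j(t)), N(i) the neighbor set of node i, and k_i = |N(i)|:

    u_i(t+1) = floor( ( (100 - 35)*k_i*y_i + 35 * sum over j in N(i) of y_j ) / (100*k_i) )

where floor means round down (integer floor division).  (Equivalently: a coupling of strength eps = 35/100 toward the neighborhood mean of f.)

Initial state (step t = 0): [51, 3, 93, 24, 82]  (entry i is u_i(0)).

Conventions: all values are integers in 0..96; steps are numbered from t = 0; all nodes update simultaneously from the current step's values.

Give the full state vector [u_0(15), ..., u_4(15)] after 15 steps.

Answer: [40, 36, 36, 41, 40]

Derivation:
t=0: [51, 3, 93, 24, 82]
t=1: [52, 14, 14, 33, 24]
t=2: [57, 30, 30, 47, 39]
t=3: [60, 51, 51, 67, 60]
t=4: [58, 66, 66, 52, 58]
t=5: [58, 51, 51, 64, 58]
t=6: [61, 67, 67, 56, 61]
t=7: [54, 49, 49, 58, 54]
t=8: [66, 71, 71, 63, 66]
t=9: [46, 41, 41, 48, 46]
t=10: [71, 67, 67, 73, 71]
t=11: [39, 43, 43, 38, 39]
t=12: [62, 66, 66, 61, 62]
t=13: [52, 48, 48, 53, 52]
t=14: [70, 74, 74, 69, 70]
t=15: [40, 36, 36, 41, 40]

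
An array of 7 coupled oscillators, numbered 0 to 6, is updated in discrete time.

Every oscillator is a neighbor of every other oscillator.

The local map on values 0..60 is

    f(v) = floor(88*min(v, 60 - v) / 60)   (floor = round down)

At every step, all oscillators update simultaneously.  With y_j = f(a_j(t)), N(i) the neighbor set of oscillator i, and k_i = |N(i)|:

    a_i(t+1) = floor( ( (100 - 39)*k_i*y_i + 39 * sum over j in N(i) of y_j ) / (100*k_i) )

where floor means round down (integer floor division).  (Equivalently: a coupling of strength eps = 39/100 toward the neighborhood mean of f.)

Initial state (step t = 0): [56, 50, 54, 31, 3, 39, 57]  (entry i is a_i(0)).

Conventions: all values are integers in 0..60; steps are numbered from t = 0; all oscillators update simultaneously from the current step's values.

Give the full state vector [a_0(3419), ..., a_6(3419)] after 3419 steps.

Simulating step by step:
t=0: [56, 50, 54, 31, 3, 39, 57]
t=1: [9, 14, 11, 29, 9, 23, 9]
t=2: [16, 20, 18, 32, 16, 27, 16]
t=3: [25, 29, 27, 35, 25, 34, 25]
t=4: [36, 39, 38, 36, 36, 37, 36]
t=5: [34, 31, 32, 34, 34, 33, 34]
t=6: [38, 40, 40, 38, 38, 39, 38]
t=7: [31, 29, 29, 31, 31, 30, 31]
t=8: [42, 42, 42, 42, 42, 43, 42]
t=9: [25, 25, 25, 25, 25, 24, 25]
t=10: [35, 35, 35, 35, 35, 35, 35]
t=11: [36, 36, 36, 36, 36, 36, 36]
t=12: [35, 35, 35, 35, 35, 35, 35]

Answer: [36, 36, 36, 36, 36, 36, 36]
Key observation: The state at step 10, [35, 35, 35, 35, 35, 35, 35], reappears at step 12: the system is in a cycle of period 2 from step 10 on.  Therefore the state at step 3419 equals the state at step 10 + ((3419 - 10) mod 2) = 11, which is [36, 36, 36, 36, 36, 36, 36].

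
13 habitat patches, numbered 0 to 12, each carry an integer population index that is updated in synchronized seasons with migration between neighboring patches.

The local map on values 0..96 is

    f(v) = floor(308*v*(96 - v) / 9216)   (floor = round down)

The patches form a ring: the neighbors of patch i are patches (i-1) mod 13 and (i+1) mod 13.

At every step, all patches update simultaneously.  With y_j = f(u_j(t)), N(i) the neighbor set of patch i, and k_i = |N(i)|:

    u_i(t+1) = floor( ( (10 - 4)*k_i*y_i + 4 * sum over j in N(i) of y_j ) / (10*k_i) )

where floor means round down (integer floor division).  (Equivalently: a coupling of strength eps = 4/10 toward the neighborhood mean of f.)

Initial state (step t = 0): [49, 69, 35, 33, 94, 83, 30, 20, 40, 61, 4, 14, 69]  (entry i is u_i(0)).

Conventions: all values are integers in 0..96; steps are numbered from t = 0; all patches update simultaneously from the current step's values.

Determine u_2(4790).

Answer: u_2(4790) = 76
Key observation: The state at step 34, [76, 76, 76, 76, 76, 76, 76, 76, 76, 76, 76, 76, 76], reappears at step 36: the system is in a cycle of period 2 from step 34 on.  Therefore the state at step 4790 equals the state at step 34 + ((4790 - 34) mod 2) = 34, which is [76, 76, 76, 76, 76, 76, 76, 76, 76, 76, 76, 76, 76].

Derivation:
t=0: [49, 69, 35, 33, 94, 83, 30, 20, 40, 61, 4, 14, 69]
t=1: [70, 66, 68, 56, 24, 36, 56, 58, 68, 59, 29, 37, 60]
t=2: [63, 64, 65, 68, 63, 69, 73, 71, 66, 68, 67, 70, 69]
t=3: [67, 68, 66, 65, 66, 62, 57, 59, 64, 63, 63, 61, 63]
t=4: [64, 63, 65, 66, 67, 70, 72, 71, 69, 68, 69, 70, 68]
t=5: [67, 68, 67, 65, 63, 60, 58, 59, 61, 62, 61, 61, 63]
t=6: [64, 63, 64, 66, 69, 71, 72, 72, 71, 70, 70, 70, 68]
t=7: [67, 68, 67, 65, 62, 59, 57, 57, 58, 59, 60, 60, 63]
t=8: [64, 63, 64, 67, 69, 72, 73, 73, 73, 72, 72, 71, 68]
t=9: [67, 68, 67, 64, 61, 57, 56, 56, 56, 56, 57, 59, 63]
t=10: [64, 63, 64, 67, 71, 73, 74, 74, 74, 74, 73, 71, 68]
t=11: [67, 68, 67, 63, 59, 56, 54, 54, 54, 54, 56, 59, 63]
t=12: [64, 63, 64, 68, 71, 73, 74, 75, 75, 74, 73, 71, 68]
t=13: [67, 68, 67, 63, 59, 56, 54, 52, 52, 54, 56, 59, 63]
t=14: [64, 63, 64, 68, 71, 73, 75, 75, 75, 75, 73, 71, 68]
t=15: [67, 68, 67, 63, 59, 55, 52, 52, 52, 52, 55, 59, 63]
t=16: [64, 63, 64, 68, 72, 74, 75, 76, 76, 75, 74, 72, 68]
t=17: [67, 68, 67, 62, 57, 54, 52, 50, 50, 52, 54, 57, 62]
t=18: [65, 63, 65, 69, 73, 75, 75, 76, 76, 75, 75, 73, 69]
t=19: [66, 68, 66, 61, 56, 52, 51, 50, 50, 51, 52, 56, 61]
t=20: [66, 64, 66, 70, 73, 75, 76, 76, 76, 76, 75, 73, 70]
t=21: [65, 67, 65, 60, 56, 52, 50, 50, 50, 50, 52, 56, 60]
t=22: [67, 65, 67, 71, 74, 75, 76, 76, 76, 76, 75, 74, 71]
t=23: [63, 65, 63, 59, 54, 52, 50, 50, 50, 50, 52, 54, 59]
t=24: [69, 67, 69, 72, 74, 75, 76, 76, 76, 76, 75, 74, 72]
t=25: [61, 63, 61, 57, 54, 52, 50, 50, 50, 50, 52, 54, 57]
t=26: [71, 69, 71, 73, 75, 75, 76, 76, 76, 76, 75, 75, 73]
t=27: [59, 60, 59, 55, 52, 51, 50, 50, 50, 50, 51, 52, 55]
t=28: [72, 72, 72, 74, 75, 76, 76, 76, 76, 76, 76, 75, 74]
t=29: [56, 57, 56, 54, 52, 50, 50, 50, 50, 50, 50, 52, 54]
t=30: [74, 74, 74, 75, 75, 76, 76, 76, 76, 76, 76, 75, 75]
t=31: [53, 54, 53, 52, 51, 50, 50, 50, 50, 50, 50, 51, 52]
t=32: [75, 75, 75, 76, 76, 76, 76, 76, 76, 76, 76, 76, 76]
t=33: [51, 52, 51, 50, 50, 50, 50, 50, 50, 50, 50, 50, 50]
t=34: [76, 76, 76, 76, 76, 76, 76, 76, 76, 76, 76, 76, 76]
t=35: [50, 50, 50, 50, 50, 50, 50, 50, 50, 50, 50, 50, 50]
t=36: [76, 76, 76, 76, 76, 76, 76, 76, 76, 76, 76, 76, 76]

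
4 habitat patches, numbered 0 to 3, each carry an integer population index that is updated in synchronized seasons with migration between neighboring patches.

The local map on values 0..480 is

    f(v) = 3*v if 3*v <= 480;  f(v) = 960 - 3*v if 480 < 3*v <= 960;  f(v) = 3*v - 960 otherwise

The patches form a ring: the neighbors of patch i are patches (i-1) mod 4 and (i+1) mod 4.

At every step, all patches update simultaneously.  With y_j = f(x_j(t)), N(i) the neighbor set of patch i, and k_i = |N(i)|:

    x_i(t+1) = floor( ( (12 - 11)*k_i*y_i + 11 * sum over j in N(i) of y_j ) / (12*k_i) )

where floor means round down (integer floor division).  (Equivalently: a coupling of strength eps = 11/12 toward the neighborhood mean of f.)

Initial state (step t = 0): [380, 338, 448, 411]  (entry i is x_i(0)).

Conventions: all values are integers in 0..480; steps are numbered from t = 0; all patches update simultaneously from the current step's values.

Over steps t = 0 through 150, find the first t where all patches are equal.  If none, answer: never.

Simulating step by step:
t=0: [380, 338, 448, 411]  (not all equal)
t=1: [164, 263, 181, 281]  (not all equal)
t=2: [171, 419, 166, 415]  (not all equal)
t=3: [304, 441, 305, 440]  (not all equal)
t=4: [335, 72, 335, 72]  (not all equal)
t=5: [201, 59, 201, 59]  (not all equal)
t=6: [192, 342, 192, 342]  (not all equal)
t=7: [92, 357, 92, 357]  (not all equal)
t=8: [124, 262, 124, 262]  (not all equal)
t=9: [190, 355, 190, 355]  (not all equal)
t=10: [128, 366, 128, 366]  (not all equal)
t=11: [158, 363, 158, 363]  (not all equal)
t=12: [157, 445, 157, 445]  (not all equal)
t=13: [383, 463, 383, 463]  (not all equal)
t=14: [409, 209, 409, 209]  (not all equal)
t=15: [327, 272, 327, 272]  (not all equal)
t=16: [133, 31, 133, 31]  (not all equal)
t=17: [118, 373, 118, 373]  (not all equal)
t=18: [175, 337, 175, 337]  (not all equal)
t=19: [83, 403, 83, 403]  (not all equal)
t=20: [249, 249, 249, 249]  (all equal)

Answer: 20
Key observation: Synchronization is absorbing here: once all patches are equal they stay equal, and step 20 is the first all-equal step.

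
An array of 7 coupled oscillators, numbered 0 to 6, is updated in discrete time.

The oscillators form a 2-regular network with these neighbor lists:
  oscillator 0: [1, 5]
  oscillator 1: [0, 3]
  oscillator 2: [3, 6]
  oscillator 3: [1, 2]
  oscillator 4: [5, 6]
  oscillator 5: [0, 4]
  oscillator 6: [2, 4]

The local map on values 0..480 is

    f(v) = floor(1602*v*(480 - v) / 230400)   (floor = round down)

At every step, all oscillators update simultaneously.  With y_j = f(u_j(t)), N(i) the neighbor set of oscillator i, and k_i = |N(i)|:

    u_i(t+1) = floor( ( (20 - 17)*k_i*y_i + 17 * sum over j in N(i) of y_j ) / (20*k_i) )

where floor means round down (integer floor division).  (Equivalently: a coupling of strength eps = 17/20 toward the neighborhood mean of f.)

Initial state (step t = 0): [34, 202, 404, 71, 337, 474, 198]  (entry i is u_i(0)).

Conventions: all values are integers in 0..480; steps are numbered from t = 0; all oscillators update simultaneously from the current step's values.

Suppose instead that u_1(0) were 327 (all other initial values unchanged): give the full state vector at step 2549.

Answer: [226, 226, 226, 226, 226, 226, 226]
Key observation: The state at step 8, [398, 398, 398, 398, 398, 398, 398], reappears at step 12: the system is in a cycle of period 4 from step 8 on.  Therefore the state at step 2549 equals the state at step 8 + ((2549 - 8) mod 4) = 9, which is [226, 226, 226, 226, 226, 226, 226].

Derivation:
t=0: [34, 327, 404, 71, 337, 474, 198]
t=1: [171, 182, 282, 268, 223, 189, 291]
t=2: [377, 380, 388, 384, 384, 382, 391]
t=3: [263, 262, 248, 256, 251, 262, 250]
t=4: [396, 397, 398, 398, 398, 397, 399]
t=5: [229, 228, 225, 227, 226, 228, 225]
t=6: [399, 399, 398, 398, 398, 399, 398]
t=7: [224, 224, 226, 225, 225, 224, 226]
t=8: [398, 398, 398, 398, 398, 398, 398]
t=9: [226, 226, 226, 226, 226, 226, 226]
t=10: [399, 399, 399, 399, 399, 399, 399]
t=11: [224, 224, 224, 224, 224, 224, 224]
t=12: [398, 398, 398, 398, 398, 398, 398]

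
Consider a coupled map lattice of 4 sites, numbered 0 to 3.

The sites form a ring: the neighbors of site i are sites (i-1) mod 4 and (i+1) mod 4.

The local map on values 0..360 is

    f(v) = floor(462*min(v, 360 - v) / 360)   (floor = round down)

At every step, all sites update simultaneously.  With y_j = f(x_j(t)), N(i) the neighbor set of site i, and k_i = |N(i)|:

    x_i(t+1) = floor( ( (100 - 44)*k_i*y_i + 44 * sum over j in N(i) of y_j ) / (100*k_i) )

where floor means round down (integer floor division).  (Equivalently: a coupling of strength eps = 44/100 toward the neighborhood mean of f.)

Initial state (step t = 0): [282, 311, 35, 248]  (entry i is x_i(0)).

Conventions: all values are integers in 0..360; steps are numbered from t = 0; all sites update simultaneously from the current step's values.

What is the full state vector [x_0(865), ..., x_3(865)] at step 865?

Answer: [216, 216, 216, 216]
Key observation: The state at step 7, [227, 227, 227, 227], reappears at step 19: the system is in a cycle of period 12 from step 7 on.  Therefore the state at step 865 equals the state at step 7 + ((865 - 7) mod 12) = 13, which is [216, 216, 216, 216].

Derivation:
t=0: [282, 311, 35, 248]
t=1: [101, 66, 69, 111]
t=2: [121, 94, 99, 127]
t=3: [148, 129, 133, 152]
t=4: [185, 171, 174, 188]
t=5: [222, 220, 221, 221]
t=6: [177, 178, 178, 177]
t=7: [227, 227, 227, 227]
t=8: [170, 170, 170, 170]
t=9: [218, 218, 218, 218]
t=10: [182, 182, 182, 182]
t=11: [228, 228, 228, 228]
t=12: [169, 169, 169, 169]
t=13: [216, 216, 216, 216]
t=14: [184, 184, 184, 184]
t=15: [225, 225, 225, 225]
t=16: [173, 173, 173, 173]
t=17: [222, 222, 222, 222]
t=18: [177, 177, 177, 177]
t=19: [227, 227, 227, 227]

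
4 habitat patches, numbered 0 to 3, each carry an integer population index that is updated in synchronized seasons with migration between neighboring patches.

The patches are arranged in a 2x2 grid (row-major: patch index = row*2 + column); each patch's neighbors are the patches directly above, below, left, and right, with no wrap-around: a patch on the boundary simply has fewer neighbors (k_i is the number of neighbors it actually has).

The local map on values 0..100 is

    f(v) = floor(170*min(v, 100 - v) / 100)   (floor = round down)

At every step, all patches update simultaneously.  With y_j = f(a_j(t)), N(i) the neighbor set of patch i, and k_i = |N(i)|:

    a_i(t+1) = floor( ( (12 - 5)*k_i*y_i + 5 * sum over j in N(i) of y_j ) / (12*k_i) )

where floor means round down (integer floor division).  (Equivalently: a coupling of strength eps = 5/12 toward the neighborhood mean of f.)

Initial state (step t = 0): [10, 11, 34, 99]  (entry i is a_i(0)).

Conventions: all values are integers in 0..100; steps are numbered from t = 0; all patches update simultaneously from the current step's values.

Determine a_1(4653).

Simulating step by step:
t=0: [10, 11, 34, 99]
t=1: [25, 14, 37, 16]
t=2: [42, 27, 50, 33]
t=3: [68, 52, 76, 59]
t=4: [56, 72, 48, 65]
t=5: [69, 55, 74, 61]
t=6: [55, 68, 50, 63]
t=7: [73, 60, 78, 65]
t=8: [48, 61, 43, 56]
t=9: [76, 70, 74, 72]
t=10: [43, 47, 43, 47]
t=11: [74, 77, 74, 77]
t=12: [42, 40, 42, 40]
t=13: [70, 68, 70, 68]
t=14: [51, 53, 51, 53]
t=15: [82, 79, 82, 79]
t=16: [31, 33, 31, 33]
t=17: [52, 55, 52, 55]
t=18: [79, 77, 79, 77]
t=19: [35, 38, 35, 38]
t=20: [60, 62, 60, 62]
t=21: [67, 64, 67, 64]
t=22: [57, 59, 57, 59]
t=23: [72, 69, 72, 69]
t=24: [48, 50, 48, 50]
t=25: [81, 84, 81, 84]
t=26: [30, 28, 30, 28]
t=27: [50, 47, 50, 47]
t=28: [83, 80, 83, 80]
t=29: [29, 32, 29, 32]
t=30: [50, 52, 50, 52]
t=31: [84, 81, 84, 81]
t=32: [28, 30, 28, 30]
t=33: [47, 50, 47, 50]
t=34: [80, 83, 80, 83]
t=35: [32, 29, 32, 29]
t=36: [52, 50, 52, 50]
t=37: [81, 84, 81, 84]

Answer: a_1(4653) = 50
Key observation: The state at step 25, [81, 84, 81, 84], reappears at step 37: the system is in a cycle of period 12 from step 25 on.  Therefore the state at step 4653 equals the state at step 25 + ((4653 - 25) mod 12) = 33, which is [47, 50, 47, 50].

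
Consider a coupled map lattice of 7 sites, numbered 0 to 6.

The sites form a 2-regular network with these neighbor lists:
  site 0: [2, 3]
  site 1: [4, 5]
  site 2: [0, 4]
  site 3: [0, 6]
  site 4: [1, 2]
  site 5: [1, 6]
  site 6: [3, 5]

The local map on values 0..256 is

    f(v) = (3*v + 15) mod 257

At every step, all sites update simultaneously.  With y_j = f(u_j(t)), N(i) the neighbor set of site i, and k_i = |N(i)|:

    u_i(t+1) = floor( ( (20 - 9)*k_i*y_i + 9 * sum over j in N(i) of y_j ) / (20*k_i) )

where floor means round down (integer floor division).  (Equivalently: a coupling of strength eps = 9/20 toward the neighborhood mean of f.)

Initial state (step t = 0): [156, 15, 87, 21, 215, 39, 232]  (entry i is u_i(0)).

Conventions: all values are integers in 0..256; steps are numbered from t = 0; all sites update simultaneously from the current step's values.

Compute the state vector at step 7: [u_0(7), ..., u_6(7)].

Simulating step by step:
t=0: [156, 15, 87, 21, 215, 39, 232]
t=1: [146, 95, 94, 138, 98, 130, 155]
t=2: [155, 68, 77, 188, 47, 141, 194]
t=3: [192, 196, 220, 104, 190, 167, 101]
t=4: [94, 65, 121, 69, 95, 34, 49]
t=5: [99, 151, 85, 167, 98, 148, 165]
t=6: [33, 173, 31, 70, 79, 215, 185]
t=7: [137, 100, 141, 162, 167, 97, 114]

Answer: [137, 100, 141, 162, 167, 97, 114]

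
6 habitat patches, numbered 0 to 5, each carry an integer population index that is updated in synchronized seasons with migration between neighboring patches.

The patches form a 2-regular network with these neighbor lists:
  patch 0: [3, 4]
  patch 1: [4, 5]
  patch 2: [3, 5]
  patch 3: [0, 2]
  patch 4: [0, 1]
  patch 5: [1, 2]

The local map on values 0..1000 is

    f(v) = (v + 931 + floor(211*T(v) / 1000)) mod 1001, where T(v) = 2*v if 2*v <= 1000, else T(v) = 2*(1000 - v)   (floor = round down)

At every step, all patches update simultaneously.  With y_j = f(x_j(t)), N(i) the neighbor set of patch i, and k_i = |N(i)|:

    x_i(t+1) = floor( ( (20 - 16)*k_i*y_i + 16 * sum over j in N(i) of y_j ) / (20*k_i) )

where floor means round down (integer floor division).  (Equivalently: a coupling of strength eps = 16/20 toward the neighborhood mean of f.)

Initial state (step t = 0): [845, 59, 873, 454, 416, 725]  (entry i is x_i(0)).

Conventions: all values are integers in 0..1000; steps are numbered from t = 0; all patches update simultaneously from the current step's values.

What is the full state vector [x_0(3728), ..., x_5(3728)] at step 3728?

Answer: [832, 832, 832, 832, 832, 832]
Key observation: The state at step 11, [832, 832, 832, 832, 832, 832], reappears at step 12: the system is in a cycle of period 1 from step 11 on.  Therefore the state at step 3728 equals the state at step 11 + ((3728 - 11) mod 1) = 11, which is [832, 832, 832, 832, 832, 832].

Derivation:
t=0: [845, 59, 873, 454, 416, 725]
t=1: [606, 519, 709, 793, 445, 501]
t=2: [689, 611, 732, 747, 653, 693]
t=3: [754, 733, 769, 766, 727, 742]
t=4: [783, 775, 788, 792, 779, 784]
t=5: [805, 802, 807, 806, 801, 803]
t=6: [815, 815, 816, 817, 815, 816]
t=7: [823, 823, 823, 823, 823, 823]
t=8: [827, 827, 827, 827, 827, 827]
t=9: [830, 830, 830, 830, 830, 830]
t=10: [831, 831, 831, 831, 831, 831]
t=11: [832, 832, 832, 832, 832, 832]
t=12: [832, 832, 832, 832, 832, 832]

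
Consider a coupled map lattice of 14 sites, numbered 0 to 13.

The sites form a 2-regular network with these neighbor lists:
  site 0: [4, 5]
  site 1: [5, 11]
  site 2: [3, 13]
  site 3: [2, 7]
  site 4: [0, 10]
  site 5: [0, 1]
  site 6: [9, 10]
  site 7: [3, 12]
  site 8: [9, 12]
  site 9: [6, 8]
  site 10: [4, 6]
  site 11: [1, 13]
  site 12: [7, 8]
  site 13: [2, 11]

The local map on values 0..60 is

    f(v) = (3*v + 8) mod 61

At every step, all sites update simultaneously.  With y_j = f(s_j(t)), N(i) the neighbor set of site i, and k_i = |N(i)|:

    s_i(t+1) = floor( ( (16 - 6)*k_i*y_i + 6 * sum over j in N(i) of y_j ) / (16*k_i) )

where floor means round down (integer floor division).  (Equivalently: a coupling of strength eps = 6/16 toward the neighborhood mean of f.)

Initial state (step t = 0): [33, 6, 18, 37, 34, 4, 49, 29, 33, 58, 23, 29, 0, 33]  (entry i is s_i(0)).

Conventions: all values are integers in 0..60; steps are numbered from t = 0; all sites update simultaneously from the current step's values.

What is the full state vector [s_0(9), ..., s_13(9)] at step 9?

Answer: [20, 19, 35, 19, 39, 29, 42, 41, 25, 20, 36, 11, 47, 33]

Derivation:
t=0: [33, 6, 18, 37, 34, 4, 49, 29, 33, 58, 23, 29, 0, 33]
t=1: [41, 26, 20, 42, 42, 26, 34, 33, 41, 52, 25, 34, 20, 35]
t=2: [12, 29, 16, 17, 13, 22, 42, 32, 14, 37, 25, 45, 14, 43]
t=3: [38, 27, 48, 55, 41, 22, 22, 47, 51, 47, 24, 22, 48, 23]
t=4: [4, 22, 31, 42, 9, 13, 16, 32, 35, 26, 16, 16, 31, 18]
t=5: [27, 27, 27, 23, 36, 35, 50, 36, 44, 35, 52, 37, 42, 18]
t=6: [37, 38, 20, 25, 47, 43, 40, 39, 23, 42, 43, 41, 21, 16]
t=7: [44, 4, 19, 15, 30, 20, 8, 7, 14, 11, 15, 16, 9, 38]
t=8: [19, 24, 12, 39, 36, 11, 37, 34, 45, 41, 46, 38, 36, 11]
t=9: [20, 19, 35, 19, 39, 29, 42, 41, 25, 20, 36, 11, 47, 33]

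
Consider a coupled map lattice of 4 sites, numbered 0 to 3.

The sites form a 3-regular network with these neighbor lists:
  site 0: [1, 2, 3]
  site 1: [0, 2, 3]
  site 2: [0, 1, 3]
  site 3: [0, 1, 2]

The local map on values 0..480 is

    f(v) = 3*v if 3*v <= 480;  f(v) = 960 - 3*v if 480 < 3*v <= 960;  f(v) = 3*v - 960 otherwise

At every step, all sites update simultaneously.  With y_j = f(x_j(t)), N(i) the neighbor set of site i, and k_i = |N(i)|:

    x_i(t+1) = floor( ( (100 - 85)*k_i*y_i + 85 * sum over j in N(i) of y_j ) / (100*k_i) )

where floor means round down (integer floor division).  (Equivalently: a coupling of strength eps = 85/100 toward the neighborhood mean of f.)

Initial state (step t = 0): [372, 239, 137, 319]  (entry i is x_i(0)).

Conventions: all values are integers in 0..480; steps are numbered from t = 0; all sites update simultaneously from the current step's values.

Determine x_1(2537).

Simulating step by step:
t=0: [372, 239, 137, 319]
t=1: [209, 197, 175, 229]
t=2: [355, 350, 341, 363]
t=3: [95, 97, 101, 92]
t=4: [289, 288, 286, 290]
t=5: [95, 95, 94, 95]
t=6: [284, 284, 284, 284]
t=7: [108, 108, 108, 108]
t=8: [324, 324, 324, 324]
t=9: [12, 12, 12, 12]
t=10: [36, 36, 36, 36]
t=11: [108, 108, 108, 108]

Answer: x_1(2537) = 12
Key observation: The state at step 7, [108, 108, 108, 108], reappears at step 11: the system is in a cycle of period 4 from step 7 on.  Therefore the state at step 2537 equals the state at step 7 + ((2537 - 7) mod 4) = 9, which is [12, 12, 12, 12].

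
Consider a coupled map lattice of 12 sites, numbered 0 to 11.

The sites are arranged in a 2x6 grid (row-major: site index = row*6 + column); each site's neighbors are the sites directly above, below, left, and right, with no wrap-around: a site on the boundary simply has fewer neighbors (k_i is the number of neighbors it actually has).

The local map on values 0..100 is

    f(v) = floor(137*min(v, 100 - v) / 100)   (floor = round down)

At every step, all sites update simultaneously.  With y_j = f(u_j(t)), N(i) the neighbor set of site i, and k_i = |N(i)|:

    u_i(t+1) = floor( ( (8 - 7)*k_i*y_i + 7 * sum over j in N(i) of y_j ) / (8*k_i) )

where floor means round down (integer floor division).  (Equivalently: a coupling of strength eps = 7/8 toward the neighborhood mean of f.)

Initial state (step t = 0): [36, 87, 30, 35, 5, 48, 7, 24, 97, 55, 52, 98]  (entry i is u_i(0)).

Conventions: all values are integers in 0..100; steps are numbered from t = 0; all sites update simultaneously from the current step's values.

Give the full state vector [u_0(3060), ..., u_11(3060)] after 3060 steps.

Answer: [53, 53, 53, 53, 53, 53, 53, 53, 53, 53, 53, 53]
Key observation: The state at step 21, [67, 67, 67, 67, 67, 67, 67, 67, 67, 67, 67, 67], reappears at step 27: the system is in a cycle of period 6 from step 21 on.  Therefore the state at step 3060 equals the state at step 21 + ((3060 - 21) mod 6) = 24, which is [53, 53, 53, 53, 53, 53, 53, 53, 53, 53, 53, 53].

Derivation:
t=0: [36, 87, 30, 35, 5, 48, 7, 24, 97, 55, 52, 98]
t=1: [17, 37, 24, 37, 52, 11, 36, 12, 39, 41, 28, 57]
t=2: [46, 26, 48, 50, 38, 55, 23, 46, 36, 48, 56, 30]
t=3: [36, 60, 52, 61, 61, 48, 59, 41, 62, 59, 53, 58]
t=4: [54, 56, 54, 57, 59, 56, 52, 54, 58, 56, 56, 63]
t=5: [62, 62, 58, 59, 58, 53, 63, 60, 61, 58, 55, 58]
t=6: [51, 54, 54, 56, 59, 57, 52, 51, 55, 56, 57, 61]
t=7: [64, 65, 61, 59, 58, 54, 66, 63, 63, 59, 56, 57]
t=8: [46, 50, 51, 55, 59, 58, 49, 47, 52, 55, 57, 61]
t=9: [66, 65, 64, 61, 58, 54, 63, 66, 64, 61, 56, 56]
t=10: [48, 47, 49, 53, 58, 59, 46, 48, 49, 53, 57, 61]
t=11: [63, 65, 65, 62, 59, 55, 64, 64, 65, 63, 58, 56]
t=12: [48, 48, 48, 51, 56, 58, 49, 47, 48, 51, 55, 59]
t=13: [65, 64, 65, 64, 61, 57, 64, 65, 65, 64, 61, 58]
t=14: [48, 47, 48, 49, 53, 55, 47, 48, 47, 49, 53, 55]
t=15: [64, 64, 65, 65, 64, 62, 64, 64, 65, 65, 64, 62]
t=16: [49, 48, 47, 47, 49, 50, 49, 48, 47, 47, 49, 50]
t=17: [66, 65, 64, 64, 66, 67, 66, 65, 64, 64, 66, 67]
t=18: [46, 47, 48, 48, 46, 45, 46, 47, 48, 48, 46, 45]
t=19: [63, 64, 64, 64, 63, 61, 63, 64, 64, 64, 63, 61]
t=20: [49, 49, 49, 49, 50, 51, 49, 49, 49, 49, 50, 51]
t=21: [67, 67, 67, 67, 67, 67, 67, 67, 67, 67, 67, 67]
t=22: [45, 45, 45, 45, 45, 45, 45, 45, 45, 45, 45, 45]
t=23: [61, 61, 61, 61, 61, 61, 61, 61, 61, 61, 61, 61]
t=24: [53, 53, 53, 53, 53, 53, 53, 53, 53, 53, 53, 53]
t=25: [64, 64, 64, 64, 64, 64, 64, 64, 64, 64, 64, 64]
t=26: [49, 49, 49, 49, 49, 49, 49, 49, 49, 49, 49, 49]
t=27: [67, 67, 67, 67, 67, 67, 67, 67, 67, 67, 67, 67]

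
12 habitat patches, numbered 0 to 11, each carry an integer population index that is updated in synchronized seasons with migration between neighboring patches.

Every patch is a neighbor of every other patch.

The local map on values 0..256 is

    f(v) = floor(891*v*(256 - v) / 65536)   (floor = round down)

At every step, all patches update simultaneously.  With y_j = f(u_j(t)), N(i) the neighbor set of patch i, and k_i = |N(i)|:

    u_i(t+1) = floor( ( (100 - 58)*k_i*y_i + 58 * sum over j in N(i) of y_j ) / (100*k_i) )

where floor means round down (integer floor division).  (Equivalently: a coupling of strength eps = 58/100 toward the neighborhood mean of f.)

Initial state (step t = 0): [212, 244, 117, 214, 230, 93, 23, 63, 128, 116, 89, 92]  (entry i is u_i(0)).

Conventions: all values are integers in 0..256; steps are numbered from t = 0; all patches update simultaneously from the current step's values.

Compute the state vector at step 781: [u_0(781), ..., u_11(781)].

Answer: [112, 112, 112, 112, 112, 112, 112, 112, 112, 112, 112, 112]
Key observation: The state at step 6, [219, 219, 219, 219, 219, 219, 219, 219, 219, 219, 219, 219], reappears at step 10: the system is in a cycle of period 4 from step 6 on.  Therefore the state at step 781 equals the state at step 6 + ((781 - 6) mod 4) = 9, which is [112, 112, 112, 112, 112, 112, 112, 112, 112, 112, 112, 112].

Derivation:
t=0: [212, 244, 117, 214, 230, 93, 23, 63, 128, 116, 89, 92]
t=1: [145, 113, 180, 143, 128, 174, 125, 159, 180, 179, 173, 174]
t=2: [209, 209, 196, 209, 210, 199, 210, 205, 196, 197, 200, 199]
t=3: [140, 140, 150, 140, 139, 148, 139, 143, 150, 149, 147, 148]
t=4: [218, 218, 217, 218, 219, 217, 219, 218, 217, 217, 217, 217]
t=5: [112, 112, 113, 112, 112, 113, 112, 112, 113, 113, 113, 113]
t=6: [219, 219, 219, 219, 219, 219, 219, 219, 219, 219, 219, 219]
t=7: [110, 110, 110, 110, 110, 110, 110, 110, 110, 110, 110, 110]
t=8: [218, 218, 218, 218, 218, 218, 218, 218, 218, 218, 218, 218]
t=9: [112, 112, 112, 112, 112, 112, 112, 112, 112, 112, 112, 112]
t=10: [219, 219, 219, 219, 219, 219, 219, 219, 219, 219, 219, 219]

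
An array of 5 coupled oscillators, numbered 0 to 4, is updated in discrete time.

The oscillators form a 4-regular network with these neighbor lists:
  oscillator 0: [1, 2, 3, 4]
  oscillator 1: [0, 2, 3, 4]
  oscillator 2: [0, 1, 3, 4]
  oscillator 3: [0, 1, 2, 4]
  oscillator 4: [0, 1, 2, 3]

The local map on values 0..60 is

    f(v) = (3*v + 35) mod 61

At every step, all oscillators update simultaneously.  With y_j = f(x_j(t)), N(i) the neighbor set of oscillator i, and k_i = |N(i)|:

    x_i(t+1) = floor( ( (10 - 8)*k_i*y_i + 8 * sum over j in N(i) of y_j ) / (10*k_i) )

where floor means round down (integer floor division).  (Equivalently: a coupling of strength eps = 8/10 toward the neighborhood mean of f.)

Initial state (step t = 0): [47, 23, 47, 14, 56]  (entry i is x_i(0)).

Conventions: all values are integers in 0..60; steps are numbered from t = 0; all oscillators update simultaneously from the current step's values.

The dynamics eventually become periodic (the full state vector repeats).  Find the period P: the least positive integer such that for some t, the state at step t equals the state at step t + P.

Answer: 10
Key observation: The state at step 1, [37, 37, 37, 37, 37], reappears at step 11 — and no state repeats earlier — so the cycle the system enters has period 10.

Derivation:
t=0: [47, 23, 47, 14, 56]
t=1: [37, 37, 37, 37, 37]
t=2: [24, 24, 24, 24, 24]
t=3: [46, 46, 46, 46, 46]
t=4: [51, 51, 51, 51, 51]
t=5: [5, 5, 5, 5, 5]
t=6: [50, 50, 50, 50, 50]
t=7: [2, 2, 2, 2, 2]
t=8: [41, 41, 41, 41, 41]
t=9: [36, 36, 36, 36, 36]
t=10: [21, 21, 21, 21, 21]
t=11: [37, 37, 37, 37, 37]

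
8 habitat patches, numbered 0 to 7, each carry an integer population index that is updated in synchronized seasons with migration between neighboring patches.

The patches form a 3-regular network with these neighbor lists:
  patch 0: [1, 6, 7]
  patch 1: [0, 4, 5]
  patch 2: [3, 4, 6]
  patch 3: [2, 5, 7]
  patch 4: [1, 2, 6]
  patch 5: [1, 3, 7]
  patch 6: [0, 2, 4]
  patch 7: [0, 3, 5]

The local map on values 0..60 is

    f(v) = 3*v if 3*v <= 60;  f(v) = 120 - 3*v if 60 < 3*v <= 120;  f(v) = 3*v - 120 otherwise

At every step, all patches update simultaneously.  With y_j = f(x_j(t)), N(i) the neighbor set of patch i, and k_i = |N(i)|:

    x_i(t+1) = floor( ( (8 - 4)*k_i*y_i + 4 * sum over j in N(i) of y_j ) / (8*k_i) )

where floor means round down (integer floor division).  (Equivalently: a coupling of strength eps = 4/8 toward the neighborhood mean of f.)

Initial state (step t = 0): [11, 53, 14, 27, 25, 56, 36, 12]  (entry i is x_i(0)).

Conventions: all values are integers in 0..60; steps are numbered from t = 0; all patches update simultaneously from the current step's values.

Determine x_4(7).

Answer: x_4(7) = 30

Derivation:
t=0: [11, 53, 14, 27, 25, 56, 36, 12]
t=1: [31, 40, 37, 40, 38, 43, 26, 38]
t=2: [21, 7, 12, 4, 11, 5, 28, 9]
t=3: [42, 28, 31, 19, 32, 17, 39, 27]
t=4: [16, 31, 27, 48, 23, 47, 11, 38]
t=5: [35, 33, 37, 23, 42, 20, 39, 18]
t=6: [20, 24, 14, 46, 8, 51, 6, 48]
t=7: [45, 43, 31, 25, 30, 31, 30, 30]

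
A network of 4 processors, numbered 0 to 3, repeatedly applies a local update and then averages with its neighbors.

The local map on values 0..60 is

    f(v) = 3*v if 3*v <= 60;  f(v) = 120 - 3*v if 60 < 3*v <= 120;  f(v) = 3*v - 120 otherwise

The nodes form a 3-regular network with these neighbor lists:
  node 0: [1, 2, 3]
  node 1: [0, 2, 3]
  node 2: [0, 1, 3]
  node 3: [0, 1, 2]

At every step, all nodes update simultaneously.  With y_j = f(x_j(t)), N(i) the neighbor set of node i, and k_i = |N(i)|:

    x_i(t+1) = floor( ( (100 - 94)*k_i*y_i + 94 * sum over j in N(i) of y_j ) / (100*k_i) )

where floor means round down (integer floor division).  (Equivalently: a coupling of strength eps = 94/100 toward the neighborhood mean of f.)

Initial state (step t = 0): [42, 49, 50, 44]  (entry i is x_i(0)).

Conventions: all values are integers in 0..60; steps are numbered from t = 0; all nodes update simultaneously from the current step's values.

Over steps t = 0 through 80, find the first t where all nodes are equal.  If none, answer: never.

Simulating step by step:
t=0: [42, 49, 50, 44]  (not all equal)
t=1: [21, 16, 15, 20]  (not all equal)
t=2: [51, 53, 54, 50]  (not all equal)
t=3: [36, 35, 34, 37]  (not all equal)
t=4: [13, 13, 12, 14]  (not all equal)
t=5: [39, 39, 39, 38]  (not all equal)
t=6: [3, 3, 3, 3]  (all equal)

Answer: 6
Key observation: Synchronization is absorbing here: once all nodes are equal they stay equal, and step 6 is the first all-equal step.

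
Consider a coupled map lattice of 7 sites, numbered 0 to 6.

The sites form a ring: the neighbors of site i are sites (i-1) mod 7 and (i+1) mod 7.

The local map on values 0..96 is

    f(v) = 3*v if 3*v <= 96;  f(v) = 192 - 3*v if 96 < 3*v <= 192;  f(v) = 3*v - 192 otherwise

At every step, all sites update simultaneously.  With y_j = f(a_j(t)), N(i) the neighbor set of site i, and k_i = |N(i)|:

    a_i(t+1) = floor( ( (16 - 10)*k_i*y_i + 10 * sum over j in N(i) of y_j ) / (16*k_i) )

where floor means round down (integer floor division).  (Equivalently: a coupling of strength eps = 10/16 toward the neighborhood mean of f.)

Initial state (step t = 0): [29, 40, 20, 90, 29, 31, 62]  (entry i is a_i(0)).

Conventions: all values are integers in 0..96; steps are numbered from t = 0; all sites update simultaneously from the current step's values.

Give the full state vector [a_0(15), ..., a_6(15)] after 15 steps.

Answer: [36, 34, 57, 77, 88, 78, 59]

Derivation:
t=0: [29, 40, 20, 90, 29, 31, 62]
t=1: [57, 72, 69, 75, 86, 63, 58]
t=2: [21, 20, 23, 37, 36, 27, 14]
t=3: [55, 63, 69, 78, 82, 69, 60]
t=4: [14, 14, 19, 37, 38, 26, 17]
t=5: [44, 46, 59, 72, 78, 69, 56]
t=6: [46, 43, 30, 26, 27, 26, 32]
t=7: [69, 68, 77, 82, 79, 84, 77]
t=8: [21, 21, 35, 46, 52, 48, 38]
t=9: [67, 70, 69, 58, 45, 53, 63]
t=10: [9, 14, 16, 29, 37, 31, 14]
t=11: [36, 39, 58, 72, 86, 73, 53]
t=12: [65, 60, 37, 35, 40, 41, 47]
t=13: [20, 30, 61, 80, 75, 64, 41]
t=14: [72, 55, 46, 31, 27, 31, 44]
t=15: [36, 34, 57, 77, 88, 78, 59]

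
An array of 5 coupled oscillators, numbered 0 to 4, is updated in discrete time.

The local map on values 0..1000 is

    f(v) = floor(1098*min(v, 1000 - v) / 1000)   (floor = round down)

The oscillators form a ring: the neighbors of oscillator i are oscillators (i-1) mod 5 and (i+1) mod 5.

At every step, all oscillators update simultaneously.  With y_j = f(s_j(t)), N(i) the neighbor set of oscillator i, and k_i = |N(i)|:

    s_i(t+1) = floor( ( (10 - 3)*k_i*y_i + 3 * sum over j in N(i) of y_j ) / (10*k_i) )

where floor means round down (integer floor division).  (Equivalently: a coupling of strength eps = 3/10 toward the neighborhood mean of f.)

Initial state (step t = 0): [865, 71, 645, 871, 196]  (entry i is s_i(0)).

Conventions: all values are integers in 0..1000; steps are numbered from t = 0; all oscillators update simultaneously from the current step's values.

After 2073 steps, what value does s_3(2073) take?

Simulating step by step:
t=0: [865, 71, 645, 871, 196]
t=1: [147, 134, 305, 189, 193]
t=2: [166, 177, 286, 226, 202]
t=3: [189, 210, 286, 253, 219]
t=4: [215, 239, 295, 277, 240]
t=5: [243, 267, 311, 300, 265]
t=6: [273, 296, 332, 324, 292]
t=7: [306, 326, 356, 351, 322]
t=8: [341, 358, 384, 380, 355]
t=9: [379, 394, 416, 413, 390]
t=10: [420, 433, 451, 449, 429]
t=11: [464, 475, 491, 490, 472]
t=12: [512, 521, 536, 535, 519]
t=13: [532, 524, 511, 512, 526]
t=14: [515, 522, 533, 532, 521]
t=15: [529, 523, 513, 514, 524]
t=16: [518, 523, 532, 531, 522]
t=17: [527, 522, 514, 515, 523]
t=18: [520, 524, 531, 530, 523]
t=19: [525, 521, 515, 516, 522]
t=20: [522, 525, 530, 530, 524]
t=21: [523, 520, 516, 516, 521]
t=22: [523, 527, 530, 530, 525]
t=23: [522, 519, 516, 516, 520]
t=24: [525, 527, 530, 530, 527]
t=25: [520, 518, 516, 516, 518]
t=26: [527, 529, 530, 530, 529]
t=27: [518, 517, 516, 516, 517]
t=28: [529, 530, 530, 530, 530]
t=29: [516, 516, 516, 516, 516]
t=30: [531, 531, 531, 531, 531]
t=31: [514, 514, 514, 514, 514]
t=32: [533, 533, 533, 533, 533]
t=33: [512, 512, 512, 512, 512]
t=34: [535, 535, 535, 535, 535]
t=35: [510, 510, 510, 510, 510]
t=36: [538, 538, 538, 538, 538]
t=37: [507, 507, 507, 507, 507]
t=38: [541, 541, 541, 541, 541]
t=39: [503, 503, 503, 503, 503]
t=40: [545, 545, 545, 545, 545]
t=41: [499, 499, 499, 499, 499]
t=42: [547, 547, 547, 547, 547]
t=43: [497, 497, 497, 497, 497]
t=44: [545, 545, 545, 545, 545]

Answer: s_3(2073) = 499
Key observation: The state at step 40, [545, 545, 545, 545, 545], reappears at step 44: the system is in a cycle of period 4 from step 40 on.  Therefore the state at step 2073 equals the state at step 40 + ((2073 - 40) mod 4) = 41, which is [499, 499, 499, 499, 499].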